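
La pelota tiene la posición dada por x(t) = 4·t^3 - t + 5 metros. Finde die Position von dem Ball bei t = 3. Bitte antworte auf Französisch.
De l'équation de la position x(t) = 4·t^3 - t + 5, nous substituons t = 3 pour obtenir x = 110.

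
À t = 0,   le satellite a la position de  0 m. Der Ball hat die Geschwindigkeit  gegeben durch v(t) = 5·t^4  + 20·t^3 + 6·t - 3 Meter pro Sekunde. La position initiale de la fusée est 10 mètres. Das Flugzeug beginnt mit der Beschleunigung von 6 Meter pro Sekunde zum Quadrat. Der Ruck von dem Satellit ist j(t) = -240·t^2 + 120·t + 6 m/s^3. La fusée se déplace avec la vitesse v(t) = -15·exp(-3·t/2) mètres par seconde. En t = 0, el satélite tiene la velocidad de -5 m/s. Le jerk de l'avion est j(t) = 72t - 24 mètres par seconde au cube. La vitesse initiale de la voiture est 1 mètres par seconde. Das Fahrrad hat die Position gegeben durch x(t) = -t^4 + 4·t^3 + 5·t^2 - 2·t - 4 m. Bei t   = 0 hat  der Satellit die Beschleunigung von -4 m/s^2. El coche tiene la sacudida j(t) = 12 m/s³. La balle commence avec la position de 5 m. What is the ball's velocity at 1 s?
We have velocity v(t) = 5·t^4 + 20·t^3 + 6·t - 3. Substituting t = 1: v(1) = 28.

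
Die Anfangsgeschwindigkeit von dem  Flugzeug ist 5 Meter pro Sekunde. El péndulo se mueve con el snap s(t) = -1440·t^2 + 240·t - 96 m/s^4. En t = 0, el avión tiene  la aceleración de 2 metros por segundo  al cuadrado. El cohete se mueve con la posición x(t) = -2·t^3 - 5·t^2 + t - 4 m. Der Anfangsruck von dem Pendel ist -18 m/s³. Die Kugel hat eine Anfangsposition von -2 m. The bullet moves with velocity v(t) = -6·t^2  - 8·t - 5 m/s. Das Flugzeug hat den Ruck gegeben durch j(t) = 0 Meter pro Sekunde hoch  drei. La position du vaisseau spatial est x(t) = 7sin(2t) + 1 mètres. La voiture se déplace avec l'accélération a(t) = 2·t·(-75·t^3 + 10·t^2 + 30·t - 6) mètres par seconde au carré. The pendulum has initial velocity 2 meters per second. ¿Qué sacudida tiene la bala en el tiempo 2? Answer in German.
Ausgehend von der Geschwindigkeit v(t) = -6·t^2 - 8·t - 5, nehmen wir 2 Ableitungen. Durch Ableiten von der Geschwindigkeit erhalten wir die Beschleunigung: a(t) = -12·t - 8. Die Ableitung von der Beschleunigung ergibt den Ruck: j(t) = -12. Mit j(t) = -12 und Einsetzen von t = 2, finden wir j = -12.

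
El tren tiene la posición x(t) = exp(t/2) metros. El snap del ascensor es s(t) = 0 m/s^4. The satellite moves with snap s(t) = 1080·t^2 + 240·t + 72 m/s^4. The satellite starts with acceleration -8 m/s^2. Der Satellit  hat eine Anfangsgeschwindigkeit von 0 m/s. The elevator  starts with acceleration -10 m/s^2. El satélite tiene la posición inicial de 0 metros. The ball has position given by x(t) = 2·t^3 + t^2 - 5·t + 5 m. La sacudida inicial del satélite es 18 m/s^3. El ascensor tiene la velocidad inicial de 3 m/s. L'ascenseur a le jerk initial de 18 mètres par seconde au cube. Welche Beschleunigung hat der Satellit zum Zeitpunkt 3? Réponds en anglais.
Starting from snap s(t) = 1080·t^2 + 240·t + 72, we take 2 antiderivatives. The integral of snap, with j(0) = 18, gives jerk: j(t) = 360·t^3 + 120·t^2 + 72·t + 18. Taking ∫j(t)dt and applying a(0) = -8, we find a(t) = 90·t^4 + 40·t^3 + 36·t^2 + 18·t - 8. Using a(t) = 90·t^4 + 40·t^3 + 36·t^2 + 18·t - 8 and substituting t = 3, we find a = 8740.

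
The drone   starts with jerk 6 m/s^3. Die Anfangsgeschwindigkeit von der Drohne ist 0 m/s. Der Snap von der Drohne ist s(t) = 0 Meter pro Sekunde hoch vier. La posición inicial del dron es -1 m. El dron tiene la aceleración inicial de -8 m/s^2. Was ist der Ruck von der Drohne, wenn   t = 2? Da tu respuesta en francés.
Pour résoudre ceci, nous devons prendre 1 intégrale de notre équation du snap s(t) = 0. En intégrant le snap et en utilisant la condition initiale j(0) = 6, nous obtenons j(t) = 6. En utilisant j(t) = 6 et en substituant t = 2, nous trouvons j = 6.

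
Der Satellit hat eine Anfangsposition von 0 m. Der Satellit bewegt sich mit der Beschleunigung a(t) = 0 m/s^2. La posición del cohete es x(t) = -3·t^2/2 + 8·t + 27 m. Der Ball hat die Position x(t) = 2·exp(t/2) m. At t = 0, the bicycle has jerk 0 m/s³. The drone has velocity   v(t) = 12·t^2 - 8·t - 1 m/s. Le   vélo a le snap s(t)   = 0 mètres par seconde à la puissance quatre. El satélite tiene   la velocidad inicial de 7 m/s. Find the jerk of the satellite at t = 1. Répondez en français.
Nous devons dériver notre équation de l'accélération a(t) = 0 1 fois. En dérivant l'accélération, nous obtenons le jerk: j(t) = 0. En utilisant j(t) = 0 et en substituant t = 1, nous trouvons j = 0.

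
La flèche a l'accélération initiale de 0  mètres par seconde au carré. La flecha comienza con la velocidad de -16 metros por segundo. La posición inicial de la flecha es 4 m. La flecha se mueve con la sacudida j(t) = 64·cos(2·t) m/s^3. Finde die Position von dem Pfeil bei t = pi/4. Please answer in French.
En partant du jerk j(t) = 64·cos(2·t), nous prenons 3 primitives. En prenant ∫j(t)dt et en appliquant a(0) = 0, nous trouvons a(t) = 32·sin(2·t). L'intégrale de l'accélération, avec v(0) = -16, donne la vitesse: v(t) = -16·cos(2·t). En prenant ∫v(t)dt et en appliquant x(0) = 4, nous trouvons x(t) = 4 - 8·sin(2·t). Nous avons la position x(t) = 4 - 8·sin(2·t). En substituant t = pi/4: x(pi/4) = -4.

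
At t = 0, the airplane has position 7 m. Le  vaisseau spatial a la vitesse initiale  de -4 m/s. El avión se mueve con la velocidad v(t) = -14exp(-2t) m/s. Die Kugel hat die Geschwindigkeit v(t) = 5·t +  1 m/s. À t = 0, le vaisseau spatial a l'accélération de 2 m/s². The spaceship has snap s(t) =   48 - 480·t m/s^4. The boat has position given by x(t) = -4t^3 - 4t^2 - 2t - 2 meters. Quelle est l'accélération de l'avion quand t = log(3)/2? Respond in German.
Um dies zu lösen, müssen wir 1 Ableitung unserer Gleichung für die Geschwindigkeit v(t) = -14·exp(-2·t) nehmen. Die Ableitung von der Geschwindigkeit ergibt die Beschleunigung: a(t) = 28·exp(-2·t). Wir haben die Beschleunigung a(t) = 28·exp(-2·t). Durch Einsetzen von t = log(3)/2: a(log(3)/2) = 28/3.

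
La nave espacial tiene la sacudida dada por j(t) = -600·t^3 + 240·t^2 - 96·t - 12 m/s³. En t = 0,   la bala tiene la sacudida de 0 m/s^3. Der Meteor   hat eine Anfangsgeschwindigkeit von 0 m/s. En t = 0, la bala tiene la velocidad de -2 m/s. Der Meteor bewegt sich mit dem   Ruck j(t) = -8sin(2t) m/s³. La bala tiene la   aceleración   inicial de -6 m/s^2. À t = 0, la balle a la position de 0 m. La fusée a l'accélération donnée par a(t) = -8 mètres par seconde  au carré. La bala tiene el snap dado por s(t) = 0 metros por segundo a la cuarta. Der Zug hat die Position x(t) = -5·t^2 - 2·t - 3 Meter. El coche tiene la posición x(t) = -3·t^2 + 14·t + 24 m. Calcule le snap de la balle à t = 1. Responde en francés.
De l'équation du snap s(t) = 0, nous substituons t = 1 pour obtenir s = 0.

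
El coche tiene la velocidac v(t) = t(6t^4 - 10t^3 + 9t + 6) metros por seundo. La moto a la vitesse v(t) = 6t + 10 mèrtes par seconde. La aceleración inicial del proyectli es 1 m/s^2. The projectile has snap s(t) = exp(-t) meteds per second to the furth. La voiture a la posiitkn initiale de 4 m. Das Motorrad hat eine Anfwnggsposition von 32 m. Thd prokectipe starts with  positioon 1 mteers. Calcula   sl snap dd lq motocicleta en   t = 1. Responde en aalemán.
Ausgehend von der Geschwindigkeit v(t) = 6·t + 10, nehmen wir 3 Ableitungen. Die Ableitung von der Geschwindigkeit ergibt die Beschleunigung: a(t) = 6. Durch Ableiten von der Beschleunigung erhalten wir den Ruck: j(t) = 0. Mit d/dt von j(t) finden wir s(t) = 0. Wir haben den Snap s(t) = 0. Durch Einsetzen von t = 1: s(1) = 0.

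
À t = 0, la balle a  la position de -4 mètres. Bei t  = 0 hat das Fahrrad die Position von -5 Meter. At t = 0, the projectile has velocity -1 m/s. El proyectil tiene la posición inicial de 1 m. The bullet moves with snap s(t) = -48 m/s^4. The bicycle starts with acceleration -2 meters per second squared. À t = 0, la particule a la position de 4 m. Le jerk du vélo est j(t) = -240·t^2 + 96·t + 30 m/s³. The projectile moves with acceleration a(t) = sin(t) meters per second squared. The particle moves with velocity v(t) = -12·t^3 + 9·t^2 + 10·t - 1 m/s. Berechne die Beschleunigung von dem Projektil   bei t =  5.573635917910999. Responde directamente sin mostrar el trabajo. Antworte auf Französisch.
a(5.573635917910999) = -0.651491978856053.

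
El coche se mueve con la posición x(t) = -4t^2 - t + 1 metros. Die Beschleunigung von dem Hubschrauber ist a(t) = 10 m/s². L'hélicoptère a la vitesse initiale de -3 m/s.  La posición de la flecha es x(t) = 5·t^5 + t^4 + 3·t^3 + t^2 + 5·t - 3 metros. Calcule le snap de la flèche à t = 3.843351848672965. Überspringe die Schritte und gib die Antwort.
Le snap à t = 3.843351848672965 est s = 2330.01110920378.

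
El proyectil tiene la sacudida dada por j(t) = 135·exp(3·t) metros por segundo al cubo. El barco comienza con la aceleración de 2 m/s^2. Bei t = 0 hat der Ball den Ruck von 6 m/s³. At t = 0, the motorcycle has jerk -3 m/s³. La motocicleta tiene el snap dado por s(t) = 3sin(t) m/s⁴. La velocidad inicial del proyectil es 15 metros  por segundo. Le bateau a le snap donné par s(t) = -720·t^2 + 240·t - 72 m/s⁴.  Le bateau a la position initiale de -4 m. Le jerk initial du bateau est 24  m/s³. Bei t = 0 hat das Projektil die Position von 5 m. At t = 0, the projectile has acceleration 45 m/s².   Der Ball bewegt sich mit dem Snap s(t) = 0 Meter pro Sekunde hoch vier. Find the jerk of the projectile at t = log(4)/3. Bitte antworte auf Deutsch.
Aus der Gleichung für den Ruck j(t) = 135·exp(3·t), setzen wir t = log(4)/3 ein und erhalten j = 540.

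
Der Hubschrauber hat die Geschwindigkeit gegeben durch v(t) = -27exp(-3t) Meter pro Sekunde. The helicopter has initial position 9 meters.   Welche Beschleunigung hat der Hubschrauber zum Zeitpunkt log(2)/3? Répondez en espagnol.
Para resolver esto, necesitamos tomar 1 derivada de nuestra ecuación de la velocidad v(t) = -27·exp(-3·t). Tomando d/dt de v(t), encontramos a(t) = 81·exp(-3·t). Usando a(t) = 81·exp(-3·t) y sustituyendo t = log(2)/3, encontramos a = 81/2.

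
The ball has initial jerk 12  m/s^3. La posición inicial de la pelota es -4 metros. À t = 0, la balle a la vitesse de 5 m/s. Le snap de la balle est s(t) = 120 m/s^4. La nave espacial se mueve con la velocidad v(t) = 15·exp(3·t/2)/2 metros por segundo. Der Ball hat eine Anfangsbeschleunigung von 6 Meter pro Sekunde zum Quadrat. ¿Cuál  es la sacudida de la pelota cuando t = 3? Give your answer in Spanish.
Para resolver esto, necesitamos tomar 1 integral de nuestra ecuación del snap s(t) = 120. Tomando ∫s(t)dt y aplicando j(0) = 12, encontramos j(t) = 120·t + 12. Tenemos la sacudida j(t) = 120·t + 12. Sustituyendo t = 3: j(3) = 372.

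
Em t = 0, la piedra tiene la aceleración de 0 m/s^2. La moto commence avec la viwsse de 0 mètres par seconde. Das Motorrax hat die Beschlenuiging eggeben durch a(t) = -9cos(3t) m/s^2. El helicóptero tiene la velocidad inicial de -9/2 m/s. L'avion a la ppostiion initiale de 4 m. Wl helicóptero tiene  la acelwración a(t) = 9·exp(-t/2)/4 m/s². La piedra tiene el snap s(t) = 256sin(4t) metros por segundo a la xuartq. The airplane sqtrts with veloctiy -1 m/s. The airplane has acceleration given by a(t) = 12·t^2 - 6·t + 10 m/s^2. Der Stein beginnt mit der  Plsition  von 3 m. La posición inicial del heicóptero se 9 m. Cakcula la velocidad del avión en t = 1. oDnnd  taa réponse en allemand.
Wir müssen die Stammfunktion unserer Gleichung für die Beschleunigung a(t) = 12·t^2 - 6·t + 10 1-mal finden. Mit ∫a(t)dt und Anwendung von v(0) = -1, finden wir v(t) = 4·t^3 - 3·t^2 + 10·t - 1. Wir haben die Geschwindigkeit v(t) = 4·t^3 - 3·t^2 + 10·t - 1. Durch Einsetzen von t = 1: v(1) = 10.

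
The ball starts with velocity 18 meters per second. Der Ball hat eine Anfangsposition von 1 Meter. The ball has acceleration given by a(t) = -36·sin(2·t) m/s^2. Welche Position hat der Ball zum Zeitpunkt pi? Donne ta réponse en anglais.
To find the answer, we compute 2 integrals of a(t) = -36·sin(2·t). Finding the antiderivative of a(t) and using v(0) = 18: v(t) = 18·cos(2·t). Taking ∫v(t)dt and applying x(0) = 1, we find x(t) = 9·sin(2·t) + 1. From the given position equation x(t) = 9·sin(2·t) + 1, we substitute t = pi to get x = 1.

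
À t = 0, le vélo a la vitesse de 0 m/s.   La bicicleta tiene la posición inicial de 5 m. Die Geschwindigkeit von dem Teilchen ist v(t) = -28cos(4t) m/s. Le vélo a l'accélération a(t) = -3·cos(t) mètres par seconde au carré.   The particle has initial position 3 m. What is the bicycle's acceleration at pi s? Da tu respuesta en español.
Usando a(t) = -3·cos(t) y sustituyendo t = pi, encontramos a = 3.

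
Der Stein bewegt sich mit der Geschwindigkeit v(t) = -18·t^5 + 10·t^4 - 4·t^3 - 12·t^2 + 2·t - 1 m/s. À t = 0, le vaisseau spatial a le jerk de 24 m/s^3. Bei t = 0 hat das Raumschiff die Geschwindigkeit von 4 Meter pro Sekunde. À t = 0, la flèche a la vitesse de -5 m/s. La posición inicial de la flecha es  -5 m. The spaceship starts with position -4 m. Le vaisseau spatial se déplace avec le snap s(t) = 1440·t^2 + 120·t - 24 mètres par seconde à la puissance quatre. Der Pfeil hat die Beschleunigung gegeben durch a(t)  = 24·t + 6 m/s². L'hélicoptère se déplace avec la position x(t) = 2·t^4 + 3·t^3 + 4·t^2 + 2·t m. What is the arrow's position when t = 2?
Starting from acceleration a(t) = 24·t + 6, we take 2 antiderivatives. The antiderivative of acceleration is velocity. Using v(0) = -5, we get v(t) = 12·t^2 + 6·t - 5. Integrating velocity and using the initial condition x(0) = -5, we get x(t) = 4·t^3 + 3·t^2 - 5·t - 5. Using x(t) = 4·t^3 + 3·t^2 - 5·t - 5 and substituting t = 2, we find x = 29.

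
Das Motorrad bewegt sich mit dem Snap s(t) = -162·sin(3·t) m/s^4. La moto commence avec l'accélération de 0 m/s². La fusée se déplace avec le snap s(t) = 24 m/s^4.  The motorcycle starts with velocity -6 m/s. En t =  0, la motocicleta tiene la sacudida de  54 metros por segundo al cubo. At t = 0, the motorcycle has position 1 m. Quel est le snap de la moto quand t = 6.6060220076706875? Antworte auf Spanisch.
De la ecuación del snap s(t) = -162·sin(3·t), sustituimos t = 6.6060220076706875 para obtener s = -133.494894585853.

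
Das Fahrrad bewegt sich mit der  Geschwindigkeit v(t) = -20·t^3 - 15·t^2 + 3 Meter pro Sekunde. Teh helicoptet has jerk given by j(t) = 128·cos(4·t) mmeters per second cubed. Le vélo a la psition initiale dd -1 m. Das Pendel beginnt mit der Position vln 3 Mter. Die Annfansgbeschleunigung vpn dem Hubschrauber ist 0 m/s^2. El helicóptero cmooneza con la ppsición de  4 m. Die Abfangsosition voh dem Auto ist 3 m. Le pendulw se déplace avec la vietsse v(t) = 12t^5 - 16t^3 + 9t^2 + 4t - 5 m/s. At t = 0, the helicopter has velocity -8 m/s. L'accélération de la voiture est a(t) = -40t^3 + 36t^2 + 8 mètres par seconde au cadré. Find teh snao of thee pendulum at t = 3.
We must differentiate our velocity equation v(t) = 12·t^5 - 16·t^3 + 9·t^2 + 4·t - 5 3 times. Taking d/dt of v(t), we find a(t) = 60·t^4 - 48·t^2 + 18·t + 4. The derivative of acceleration gives jerk: j(t) = 240·t^3 - 96·t + 18. Differentiating jerk, we get snap: s(t) = 720·t^2 - 96. We have snap s(t) = 720·t^2 - 96. Substituting t = 3: s(3) = 6384.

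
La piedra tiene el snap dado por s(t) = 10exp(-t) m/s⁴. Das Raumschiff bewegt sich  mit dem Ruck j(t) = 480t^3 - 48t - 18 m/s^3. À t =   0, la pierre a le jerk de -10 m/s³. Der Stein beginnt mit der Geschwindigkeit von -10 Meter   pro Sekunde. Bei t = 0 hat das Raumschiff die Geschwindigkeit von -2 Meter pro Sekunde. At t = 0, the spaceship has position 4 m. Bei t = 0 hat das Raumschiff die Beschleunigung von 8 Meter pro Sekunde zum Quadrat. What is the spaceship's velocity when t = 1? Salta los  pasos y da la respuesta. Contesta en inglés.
The answer is 13.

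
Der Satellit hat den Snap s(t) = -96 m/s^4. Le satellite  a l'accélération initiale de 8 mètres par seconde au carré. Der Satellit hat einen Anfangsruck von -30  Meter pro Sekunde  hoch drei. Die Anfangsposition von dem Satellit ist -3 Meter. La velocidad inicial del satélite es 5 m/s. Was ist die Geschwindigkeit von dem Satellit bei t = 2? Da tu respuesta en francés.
Nous devons intégrer notre équation du snap s(t) = -96 3 fois. L'intégrale du snap, avec j(0) = -30, donne le jerk: j(t) = -96·t - 30. En intégrant le jerk et en utilisant la condition initiale a(0) = 8, nous obtenons a(t) = -48·t^2 - 30·t + 8. L'intégrale de l'accélération est la vitesse. En utilisant v(0) = 5, nous obtenons v(t) = -16·t^3 - 15·t^2 + 8·t + 5. De l'équation de la vitesse v(t) = -16·t^3 - 15·t^2 + 8·t + 5, nous substituons t = 2 pour obtenir v = -167.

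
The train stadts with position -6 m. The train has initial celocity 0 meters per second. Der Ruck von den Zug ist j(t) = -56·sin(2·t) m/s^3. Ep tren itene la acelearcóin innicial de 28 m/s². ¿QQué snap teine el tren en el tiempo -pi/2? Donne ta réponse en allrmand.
Wir müssen unsere Gleichung für den Ruck j(t) = -56·sin(2·t) 1-mal ableiten. Die Ableitung von dem Ruck ergibt den Snap: s(t) = -112·cos(2·t). Aus der Gleichung für den Snap s(t) = -112·cos(2·t), setzen wir t = -pi/2 ein und erhalten s = 112.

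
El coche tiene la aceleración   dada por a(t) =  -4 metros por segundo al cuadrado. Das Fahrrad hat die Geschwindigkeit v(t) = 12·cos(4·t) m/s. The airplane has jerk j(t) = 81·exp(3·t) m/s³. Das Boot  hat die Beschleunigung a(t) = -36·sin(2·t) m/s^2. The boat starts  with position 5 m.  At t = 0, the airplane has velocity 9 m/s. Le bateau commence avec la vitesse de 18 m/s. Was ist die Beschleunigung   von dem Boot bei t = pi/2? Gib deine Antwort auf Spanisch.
De la ecuación de la aceleración a(t) = -36·sin(2·t), sustituimos t = pi/2 para obtener a = 0.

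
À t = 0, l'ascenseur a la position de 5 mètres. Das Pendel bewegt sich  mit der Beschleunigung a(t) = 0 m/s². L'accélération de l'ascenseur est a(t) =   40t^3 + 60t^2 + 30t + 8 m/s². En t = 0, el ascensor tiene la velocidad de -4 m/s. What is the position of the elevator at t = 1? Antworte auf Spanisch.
Para resolver esto, necesitamos tomar 2 integrales de nuestra ecuación de la aceleración a(t) = 40·t^3 + 60·t^2 + 30·t + 8. Tomando ∫a(t)dt y aplicando v(0) = -4, encontramos v(t) = 10·t^4 + 20·t^3 + 15·t^2 + 8·t - 4. La integral de la velocidad, con x(0) = 5, da la posición: x(t) = 2·t^5 + 5·t^4 + 5·t^3 + 4·t^2 - 4·t + 5. De la ecuación de la posición x(t) = 2·t^5 + 5·t^4 + 5·t^3 + 4·t^2 - 4·t + 5, sustituimos t = 1 para obtener x = 17.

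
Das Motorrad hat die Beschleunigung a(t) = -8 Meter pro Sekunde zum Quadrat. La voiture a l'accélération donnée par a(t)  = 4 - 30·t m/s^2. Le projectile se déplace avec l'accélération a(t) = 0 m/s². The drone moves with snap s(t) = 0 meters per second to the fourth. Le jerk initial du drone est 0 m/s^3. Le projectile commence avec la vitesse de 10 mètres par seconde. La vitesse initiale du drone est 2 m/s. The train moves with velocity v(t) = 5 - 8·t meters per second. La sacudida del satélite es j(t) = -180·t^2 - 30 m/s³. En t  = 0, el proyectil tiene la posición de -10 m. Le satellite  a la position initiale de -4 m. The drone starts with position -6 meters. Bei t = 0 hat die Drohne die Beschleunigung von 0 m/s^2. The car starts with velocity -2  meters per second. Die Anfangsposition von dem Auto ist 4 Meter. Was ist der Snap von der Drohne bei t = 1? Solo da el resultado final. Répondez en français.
s(1) = 0.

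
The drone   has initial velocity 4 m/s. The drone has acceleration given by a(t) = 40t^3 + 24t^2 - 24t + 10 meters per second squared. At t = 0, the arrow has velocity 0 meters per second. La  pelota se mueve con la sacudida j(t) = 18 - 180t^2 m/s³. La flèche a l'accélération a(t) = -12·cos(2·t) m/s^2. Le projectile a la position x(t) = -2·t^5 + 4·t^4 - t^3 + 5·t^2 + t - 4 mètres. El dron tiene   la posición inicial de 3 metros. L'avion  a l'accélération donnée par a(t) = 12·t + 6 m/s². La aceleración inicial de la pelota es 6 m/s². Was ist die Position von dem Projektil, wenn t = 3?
Aus der Gleichung für die Position x(t) = -2·t^5 + 4·t^4 - t^3 + 5·t^2 + t - 4, setzen wir t = 3 ein und erhalten x = -145.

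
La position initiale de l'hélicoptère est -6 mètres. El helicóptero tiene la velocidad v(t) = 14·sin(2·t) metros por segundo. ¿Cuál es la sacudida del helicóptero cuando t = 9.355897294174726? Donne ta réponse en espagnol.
Partiendo de la velocidad v(t) = 14·sin(2·t), tomamos 2 derivadas. Derivando la velocidad, obtenemos la aceleración: a(t) = 28·cos(2·t). Derivando la aceleración, obtenemos la sacudida: j(t) = -56·sin(2·t). De la ecuación de la sacudida j(t) = -56·sin(2·t), sustituimos t = 9.355897294174726 para obtener j = 7.69025617587792.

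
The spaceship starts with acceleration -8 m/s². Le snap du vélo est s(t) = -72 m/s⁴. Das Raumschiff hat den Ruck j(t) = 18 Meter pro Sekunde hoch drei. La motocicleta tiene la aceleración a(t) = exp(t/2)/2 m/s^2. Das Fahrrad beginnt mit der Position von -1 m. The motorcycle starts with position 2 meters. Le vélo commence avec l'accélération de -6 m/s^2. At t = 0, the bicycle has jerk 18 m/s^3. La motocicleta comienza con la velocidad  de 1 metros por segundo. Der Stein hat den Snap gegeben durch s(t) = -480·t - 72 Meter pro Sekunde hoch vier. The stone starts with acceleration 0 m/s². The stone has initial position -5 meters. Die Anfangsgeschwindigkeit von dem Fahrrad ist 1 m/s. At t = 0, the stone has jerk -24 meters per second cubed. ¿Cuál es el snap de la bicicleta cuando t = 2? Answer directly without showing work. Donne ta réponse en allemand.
Die Antwort ist -72.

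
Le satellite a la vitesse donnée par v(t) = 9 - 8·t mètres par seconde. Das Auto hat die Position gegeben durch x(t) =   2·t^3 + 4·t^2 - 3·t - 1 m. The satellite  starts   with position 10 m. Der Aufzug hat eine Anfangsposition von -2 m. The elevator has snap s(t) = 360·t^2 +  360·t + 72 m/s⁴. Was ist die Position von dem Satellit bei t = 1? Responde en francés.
Nous devons trouver l'intégrale de notre équation de la vitesse v(t) = 9 - 8·t 1 fois. En prenant ∫v(t)dt et en appliquant x(0) = 10, nous trouvons x(t) = -4·t^2 + 9·t + 10. En utilisant x(t) = -4·t^2 + 9·t + 10 et en substituant t = 1, nous trouvons x = 15.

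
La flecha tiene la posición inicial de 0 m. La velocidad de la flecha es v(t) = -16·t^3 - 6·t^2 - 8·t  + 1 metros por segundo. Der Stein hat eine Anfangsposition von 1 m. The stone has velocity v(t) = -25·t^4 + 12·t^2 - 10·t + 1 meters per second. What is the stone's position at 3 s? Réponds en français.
Pour résoudre ceci, nous devons prendre 1 intégrale de notre équation de la vitesse v(t) = -25·t^4 + 12·t^2 - 10·t + 1. En prenant ∫v(t)dt et en appliquant x(0) = 1, nous trouvons x(t) = -5·t^5 + 4·t^3 - 5·t^2 + t + 1. En utilisant x(t) = -5·t^5 + 4·t^3 - 5·t^2 + t + 1 et en substituant t = 3, nous trouvons x = -1148.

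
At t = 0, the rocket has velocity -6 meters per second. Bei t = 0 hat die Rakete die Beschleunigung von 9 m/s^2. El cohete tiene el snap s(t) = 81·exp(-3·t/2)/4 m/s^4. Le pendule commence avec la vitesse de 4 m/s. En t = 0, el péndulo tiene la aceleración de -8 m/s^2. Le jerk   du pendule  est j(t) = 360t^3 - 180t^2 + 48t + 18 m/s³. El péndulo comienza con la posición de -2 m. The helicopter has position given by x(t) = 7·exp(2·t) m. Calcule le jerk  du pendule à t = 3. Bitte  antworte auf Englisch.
We have jerk j(t) = 360·t^3 - 180·t^2 + 48·t + 18. Substituting t = 3: j(3) = 8262.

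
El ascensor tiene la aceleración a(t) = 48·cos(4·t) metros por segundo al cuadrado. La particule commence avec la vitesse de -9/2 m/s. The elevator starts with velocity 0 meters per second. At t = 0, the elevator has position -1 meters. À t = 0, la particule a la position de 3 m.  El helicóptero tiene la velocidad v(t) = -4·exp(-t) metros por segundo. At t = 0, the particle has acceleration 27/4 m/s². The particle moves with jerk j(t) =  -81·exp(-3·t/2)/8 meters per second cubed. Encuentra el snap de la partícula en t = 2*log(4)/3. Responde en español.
Para resolver esto, necesitamos tomar 1 derivada de nuestra ecuación de la sacudida j(t) = -81·exp(-3·t/2)/8. La derivada de la sacudida da el snap: s(t) = 243·exp(-3·t/2)/16. De la ecuación del snap s(t) = 243·exp(-3·t/2)/16, sustituimos t = 2*log(4)/3 para obtener s = 243/64.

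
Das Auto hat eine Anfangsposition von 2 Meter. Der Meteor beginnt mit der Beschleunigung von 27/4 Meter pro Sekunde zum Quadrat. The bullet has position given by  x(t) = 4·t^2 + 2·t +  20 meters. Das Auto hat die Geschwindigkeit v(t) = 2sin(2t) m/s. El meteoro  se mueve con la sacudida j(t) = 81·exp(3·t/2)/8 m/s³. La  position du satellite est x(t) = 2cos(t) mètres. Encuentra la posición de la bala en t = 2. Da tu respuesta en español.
De la ecuación de la posición x(t) = 4·t^2 + 2·t + 20, sustituimos t = 2 para obtener x = 40.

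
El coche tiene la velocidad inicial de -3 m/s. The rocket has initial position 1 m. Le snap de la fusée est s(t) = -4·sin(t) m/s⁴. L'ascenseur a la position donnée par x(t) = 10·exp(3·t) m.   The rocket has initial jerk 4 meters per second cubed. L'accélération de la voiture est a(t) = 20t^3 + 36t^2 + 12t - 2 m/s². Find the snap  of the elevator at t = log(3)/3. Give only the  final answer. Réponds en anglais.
The answer is 2430.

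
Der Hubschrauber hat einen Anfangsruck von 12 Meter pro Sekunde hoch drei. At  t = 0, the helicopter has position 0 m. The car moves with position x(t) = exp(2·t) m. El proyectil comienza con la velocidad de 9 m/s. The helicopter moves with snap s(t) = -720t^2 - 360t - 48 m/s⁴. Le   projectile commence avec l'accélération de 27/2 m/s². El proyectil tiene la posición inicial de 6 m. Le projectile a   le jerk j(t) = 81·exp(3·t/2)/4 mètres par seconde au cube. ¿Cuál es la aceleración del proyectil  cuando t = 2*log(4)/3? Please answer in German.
Wir müssen das Integral unserer Gleichung für den Ruck j(t) = 81·exp(3·t/2)/4 1-mal finden. Das Integral von dem Ruck, mit a(0) = 27/2, ergibt die Beschleunigung: a(t) = 27·exp(3·t/2)/2. Mit a(t) = 27·exp(3·t/2)/2 und Einsetzen von t = 2*log(4)/3, finden wir a = 54.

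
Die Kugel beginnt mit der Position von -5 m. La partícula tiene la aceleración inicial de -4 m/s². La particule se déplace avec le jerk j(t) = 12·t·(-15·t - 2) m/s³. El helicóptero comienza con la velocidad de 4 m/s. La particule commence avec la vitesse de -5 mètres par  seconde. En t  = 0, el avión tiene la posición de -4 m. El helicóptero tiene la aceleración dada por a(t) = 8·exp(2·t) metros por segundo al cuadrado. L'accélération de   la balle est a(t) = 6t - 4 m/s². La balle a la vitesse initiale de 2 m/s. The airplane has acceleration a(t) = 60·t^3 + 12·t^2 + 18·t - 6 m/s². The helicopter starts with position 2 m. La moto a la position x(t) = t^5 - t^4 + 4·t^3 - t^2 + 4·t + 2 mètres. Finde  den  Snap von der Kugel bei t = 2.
Ausgehend von der Beschleunigung a(t) = 6·t - 4, nehmen wir 2 Ableitungen. Durch Ableiten von der Beschleunigung erhalten wir den Ruck: j(t) = 6. Durch Ableiten von dem Ruck erhalten wir den Snap: s(t) = 0. Mit s(t) = 0 und Einsetzen von t = 2, finden wir s = 0.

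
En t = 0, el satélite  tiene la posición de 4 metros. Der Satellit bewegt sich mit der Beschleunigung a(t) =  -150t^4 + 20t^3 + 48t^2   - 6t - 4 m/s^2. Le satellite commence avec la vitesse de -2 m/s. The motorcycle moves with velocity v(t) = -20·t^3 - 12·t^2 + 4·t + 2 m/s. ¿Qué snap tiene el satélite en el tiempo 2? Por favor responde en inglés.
We must differentiate our acceleration equation a(t) = -150·t^4 + 20·t^3 + 48·t^2 - 6·t - 4 2 times. The derivative of acceleration gives jerk: j(t) = -600·t^3 + 60·t^2 + 96·t - 6. Differentiating jerk, we get snap: s(t) = -1800·t^2 + 120·t + 96. We have snap s(t) = -1800·t^2 + 120·t + 96. Substituting t = 2: s(2) = -6864.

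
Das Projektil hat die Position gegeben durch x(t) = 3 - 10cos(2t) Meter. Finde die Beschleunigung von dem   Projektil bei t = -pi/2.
Ausgehend von der Position x(t) = 3 - 10·cos(2·t), nehmen wir 2 Ableitungen. Mit d/dt von x(t) finden wir v(t) = 20·sin(2·t). Die Ableitung von der Geschwindigkeit ergibt die Beschleunigung: a(t) = 40·cos(2·t). Wir haben die Beschleunigung a(t) = 40·cos(2·t). Durch Einsetzen von t = -pi/2: a(-pi/2) = -40.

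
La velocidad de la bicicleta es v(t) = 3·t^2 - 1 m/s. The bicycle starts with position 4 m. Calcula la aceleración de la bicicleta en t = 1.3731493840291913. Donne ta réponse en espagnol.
Partiendo de la velocidad v(t) = 3·t^2 - 1, tomamos 1 derivada. Derivando la velocidad, obtenemos la aceleración: a(t) = 6·t. Usando a(t) = 6·t y sustituyendo t = 1.3731493840291913, encontramos a = 8.23889630417515.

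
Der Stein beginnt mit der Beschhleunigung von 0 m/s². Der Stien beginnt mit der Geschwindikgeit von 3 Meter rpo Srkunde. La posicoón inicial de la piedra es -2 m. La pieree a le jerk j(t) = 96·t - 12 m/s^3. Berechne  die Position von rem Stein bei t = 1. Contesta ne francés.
Pour résoudre ceci, nous devons prendre 3 primitives de notre équation du jerk j(t) = 96·t - 12. En intégrant le jerk et en utilisant la condition initiale a(0) = 0, nous obtenons a(t) = 12·t·(4·t - 1). La primitive de l'accélération, avec v(0) = 3, donne la vitesse: v(t) = 16·t^3 - 6·t^2 + 3. La primitive de la vitesse, avec x(0) = -2, donne la position: x(t) = 4·t^4 - 2·t^3 + 3·t - 2. De l'équation de la position x(t) = 4·t^4 - 2·t^3 + 3·t - 2, nous substituons t = 1 pour obtenir x = 3.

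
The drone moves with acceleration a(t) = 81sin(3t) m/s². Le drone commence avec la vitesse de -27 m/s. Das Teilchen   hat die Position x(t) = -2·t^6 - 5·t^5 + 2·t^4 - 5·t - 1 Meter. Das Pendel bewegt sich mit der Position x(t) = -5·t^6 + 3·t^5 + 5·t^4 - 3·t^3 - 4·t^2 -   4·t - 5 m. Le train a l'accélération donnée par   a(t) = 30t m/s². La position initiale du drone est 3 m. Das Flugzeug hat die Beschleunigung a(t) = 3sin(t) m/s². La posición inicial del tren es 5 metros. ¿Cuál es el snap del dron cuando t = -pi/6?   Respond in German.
Wir müssen unsere Gleichung für die Beschleunigung a(t) = 81·sin(3·t) 2-mal ableiten. Die Ableitung von der Beschleunigung ergibt den Ruck: j(t) = 243·cos(3·t). Die Ableitung von dem Ruck ergibt den Snap: s(t) = -729·sin(3·t). Mit s(t) = -729·sin(3·t) und Einsetzen von t = -pi/6, finden wir s = 729.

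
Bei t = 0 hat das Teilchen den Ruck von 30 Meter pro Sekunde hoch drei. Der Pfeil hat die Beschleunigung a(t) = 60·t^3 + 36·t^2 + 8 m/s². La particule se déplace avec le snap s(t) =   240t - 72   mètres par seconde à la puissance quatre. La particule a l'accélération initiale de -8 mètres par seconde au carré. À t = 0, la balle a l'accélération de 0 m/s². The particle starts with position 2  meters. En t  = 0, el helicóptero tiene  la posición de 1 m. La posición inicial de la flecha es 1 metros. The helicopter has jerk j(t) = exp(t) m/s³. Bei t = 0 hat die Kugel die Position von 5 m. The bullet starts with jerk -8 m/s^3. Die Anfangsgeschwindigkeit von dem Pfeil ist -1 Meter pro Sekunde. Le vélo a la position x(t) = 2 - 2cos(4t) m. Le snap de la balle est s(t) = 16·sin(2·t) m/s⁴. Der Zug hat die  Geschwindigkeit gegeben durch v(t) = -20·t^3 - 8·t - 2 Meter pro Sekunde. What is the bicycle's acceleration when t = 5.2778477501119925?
To solve this, we need to take 2 derivatives of our position equation x(t) = 2 - 2·cos(4·t). Taking d/dt of x(t), we find v(t) = 8·sin(4·t). Differentiating velocity, we get acceleration: a(t) = 32·cos(4·t). Using a(t) = 32·cos(4·t) and substituting t = 5.2778477501119925, we find a = -20.3948151069746.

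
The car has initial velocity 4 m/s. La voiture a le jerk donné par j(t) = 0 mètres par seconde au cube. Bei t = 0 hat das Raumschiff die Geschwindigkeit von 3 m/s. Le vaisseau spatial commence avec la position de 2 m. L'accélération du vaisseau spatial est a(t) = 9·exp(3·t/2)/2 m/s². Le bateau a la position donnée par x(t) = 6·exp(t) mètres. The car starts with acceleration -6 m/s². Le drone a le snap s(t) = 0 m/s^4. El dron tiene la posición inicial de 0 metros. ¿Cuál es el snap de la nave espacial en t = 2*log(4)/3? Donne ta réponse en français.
Nous devons dériver notre équation de l'accélération a(t) = 9·exp(3·t/2)/2 2 fois. En dérivant l'accélération, nous obtenons le jerk: j(t) = 27·exp(3·t/2)/4. En prenant d/dt de j(t), nous trouvons s(t) = 81·exp(3·t/2)/8. En utilisant s(t) = 81·exp(3·t/2)/8 et en substituant t = 2*log(4)/3, nous trouvons s = 81/2.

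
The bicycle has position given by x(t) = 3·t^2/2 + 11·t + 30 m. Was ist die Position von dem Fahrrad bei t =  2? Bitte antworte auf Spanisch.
Usando x(t) = 3·t^2/2 + 11·t + 30 y sustituyendo t = 2, encontramos x = 58.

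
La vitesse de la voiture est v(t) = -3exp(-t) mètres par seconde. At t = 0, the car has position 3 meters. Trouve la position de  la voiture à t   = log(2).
Nous devons intégrer notre équation de la vitesse v(t) = -3·exp(-t) 1 fois. La primitive de la vitesse est la position. En utilisant x(0) = 3, nous obtenons x(t) = 3·exp(-t). Nous avons la position x(t) = 3·exp(-t). En substituant t = log(2): x(log(2)) = 3/2.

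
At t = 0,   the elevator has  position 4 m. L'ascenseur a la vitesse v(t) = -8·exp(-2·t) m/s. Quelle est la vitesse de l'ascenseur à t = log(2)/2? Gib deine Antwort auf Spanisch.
Tenemos la velocidad v(t) = -8·exp(-2·t). Sustituyendo t = log(2)/2: v(log(2)/2) = -4.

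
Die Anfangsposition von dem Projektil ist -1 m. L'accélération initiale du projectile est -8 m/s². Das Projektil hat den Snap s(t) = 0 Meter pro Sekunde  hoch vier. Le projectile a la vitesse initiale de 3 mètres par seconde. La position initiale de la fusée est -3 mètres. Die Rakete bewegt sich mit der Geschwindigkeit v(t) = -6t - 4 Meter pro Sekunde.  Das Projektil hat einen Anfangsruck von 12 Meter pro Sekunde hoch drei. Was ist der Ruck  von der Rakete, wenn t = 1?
Um dies zu lösen, müssen wir 2 Ableitungen unserer Gleichung für die Geschwindigkeit v(t) = -6·t - 4 nehmen. Durch Ableiten von der Geschwindigkeit erhalten wir die Beschleunigung: a(t) = -6. Durch Ableiten von der Beschleunigung erhalten wir den Ruck: j(t) = 0. Mit j(t) = 0 und Einsetzen von t = 1, finden wir j = 0.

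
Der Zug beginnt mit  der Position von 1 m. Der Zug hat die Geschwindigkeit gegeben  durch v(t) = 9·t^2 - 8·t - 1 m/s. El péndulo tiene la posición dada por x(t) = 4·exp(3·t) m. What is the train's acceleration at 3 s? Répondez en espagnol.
Partiendo de la velocidad v(t) = 9·t^2 - 8·t - 1, tomamos 1 derivada. Derivando la velocidad, obtenemos la aceleración: a(t) = 18·t - 8. De la ecuación de la aceleración a(t) = 18·t - 8, sustituimos t = 3 para obtener a = 46.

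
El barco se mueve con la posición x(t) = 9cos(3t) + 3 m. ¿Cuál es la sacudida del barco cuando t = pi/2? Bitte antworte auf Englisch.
Starting from position x(t) = 9·cos(3·t) + 3, we take 3 derivatives. Taking d/dt of x(t), we find v(t) = -27·sin(3·t). Taking d/dt of v(t), we find a(t) = -81·cos(3·t). Taking d/dt of a(t), we find j(t) = 243·sin(3·t). From the given jerk equation j(t) = 243·sin(3·t), we substitute t = pi/2 to get j = -243.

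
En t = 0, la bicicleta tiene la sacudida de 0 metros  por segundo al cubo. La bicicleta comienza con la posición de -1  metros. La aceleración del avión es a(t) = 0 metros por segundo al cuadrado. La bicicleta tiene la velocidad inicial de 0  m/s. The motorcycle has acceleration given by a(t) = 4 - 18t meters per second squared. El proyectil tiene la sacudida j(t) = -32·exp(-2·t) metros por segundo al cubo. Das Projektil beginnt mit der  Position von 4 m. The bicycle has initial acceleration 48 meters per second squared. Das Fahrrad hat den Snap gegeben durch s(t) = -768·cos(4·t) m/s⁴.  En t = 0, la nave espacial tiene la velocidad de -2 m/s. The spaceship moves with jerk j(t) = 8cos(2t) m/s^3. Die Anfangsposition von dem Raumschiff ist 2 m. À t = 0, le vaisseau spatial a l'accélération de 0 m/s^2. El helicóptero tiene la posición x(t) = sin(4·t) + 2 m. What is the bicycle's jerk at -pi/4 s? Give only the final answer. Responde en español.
j(-pi/4) = 0.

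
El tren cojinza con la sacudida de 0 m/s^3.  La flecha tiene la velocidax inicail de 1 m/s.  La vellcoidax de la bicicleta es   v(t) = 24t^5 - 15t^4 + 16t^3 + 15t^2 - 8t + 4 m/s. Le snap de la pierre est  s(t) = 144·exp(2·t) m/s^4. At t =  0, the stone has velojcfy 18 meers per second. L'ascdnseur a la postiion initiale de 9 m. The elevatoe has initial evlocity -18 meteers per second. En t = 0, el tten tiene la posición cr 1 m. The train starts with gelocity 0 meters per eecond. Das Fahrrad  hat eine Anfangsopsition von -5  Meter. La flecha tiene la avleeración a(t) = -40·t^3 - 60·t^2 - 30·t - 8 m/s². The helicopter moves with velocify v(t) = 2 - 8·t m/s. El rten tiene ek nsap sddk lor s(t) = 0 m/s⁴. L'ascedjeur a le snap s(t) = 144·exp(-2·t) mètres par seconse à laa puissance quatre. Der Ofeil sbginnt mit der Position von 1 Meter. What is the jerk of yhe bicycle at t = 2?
We must differentiate our velocity equation v(t) = 24·t^5 - 15·t^4 + 16·t^3 + 15·t^2 - 8·t + 4 2 times. Taking d/dt of v(t), we find a(t) = 120·t^4 - 60·t^3 + 48·t^2 + 30·t - 8. Differentiating acceleration, we get jerk: j(t) = 480·t^3 - 180·t^2 + 96·t + 30. Using j(t) = 480·t^3 - 180·t^2 + 96·t + 30 and substituting t = 2, we find j = 3342.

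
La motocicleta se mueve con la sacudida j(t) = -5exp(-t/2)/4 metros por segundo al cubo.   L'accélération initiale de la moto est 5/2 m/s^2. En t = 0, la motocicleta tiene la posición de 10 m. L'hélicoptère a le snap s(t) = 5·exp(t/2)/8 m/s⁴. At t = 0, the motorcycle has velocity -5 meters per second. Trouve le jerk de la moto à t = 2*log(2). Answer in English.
From the given jerk equation j(t) = -5·exp(-t/2)/4, we substitute t = 2*log(2) to get j = -5/8.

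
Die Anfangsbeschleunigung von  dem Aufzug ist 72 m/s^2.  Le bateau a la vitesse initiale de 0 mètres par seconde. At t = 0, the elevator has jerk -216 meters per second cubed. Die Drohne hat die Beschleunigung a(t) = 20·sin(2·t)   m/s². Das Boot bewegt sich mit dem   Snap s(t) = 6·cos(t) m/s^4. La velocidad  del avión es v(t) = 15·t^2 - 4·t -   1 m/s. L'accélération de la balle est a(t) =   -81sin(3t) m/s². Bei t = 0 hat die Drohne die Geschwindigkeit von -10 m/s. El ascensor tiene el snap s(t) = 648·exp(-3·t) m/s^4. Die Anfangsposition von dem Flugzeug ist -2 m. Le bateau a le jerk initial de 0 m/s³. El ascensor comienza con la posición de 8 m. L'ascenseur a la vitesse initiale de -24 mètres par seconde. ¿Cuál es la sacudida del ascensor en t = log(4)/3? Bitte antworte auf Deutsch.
Um dies zu lösen, müssen wir 1 Stammfunktion unserer Gleichung für den Snap s(t) = 648·exp(-3·t) finden. Das Integral von dem Snap, mit j(0) = -216, ergibt den Ruck: j(t) = -216·exp(-3·t). Wir haben den Ruck j(t) = -216·exp(-3·t). Durch Einsetzen von t = log(4)/3: j(log(4)/3) = -54.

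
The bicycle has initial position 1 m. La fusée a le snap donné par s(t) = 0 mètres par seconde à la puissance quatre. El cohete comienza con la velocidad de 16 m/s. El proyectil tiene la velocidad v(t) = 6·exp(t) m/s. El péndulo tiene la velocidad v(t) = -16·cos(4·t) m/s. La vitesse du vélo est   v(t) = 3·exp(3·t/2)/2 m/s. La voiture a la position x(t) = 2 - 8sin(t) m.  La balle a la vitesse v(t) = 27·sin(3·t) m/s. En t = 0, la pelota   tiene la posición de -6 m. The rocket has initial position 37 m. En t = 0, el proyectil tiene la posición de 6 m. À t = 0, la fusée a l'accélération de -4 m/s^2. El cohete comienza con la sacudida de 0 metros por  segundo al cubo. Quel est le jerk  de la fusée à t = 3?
Nous devons trouver l'intégrale de notre équation du snap s(t) = 0 1 fois. En prenant ∫s(t)dt et en appliquant j(0) = 0, nous trouvons j(t) = 0. En utilisant j(t) = 0 et en substituant t = 3, nous trouvons j = 0.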